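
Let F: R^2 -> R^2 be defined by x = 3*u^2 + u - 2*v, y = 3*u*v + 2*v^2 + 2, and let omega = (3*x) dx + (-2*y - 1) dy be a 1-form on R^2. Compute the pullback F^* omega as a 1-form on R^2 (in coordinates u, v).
F^* omega = (54*u^3 + 27*u^2 - 18*u*v^2 - 36*u*v + 3*u - 12*v^3 - 21*v) du + (-18*u^2*v - 18*u^2 - 36*u*v^2 - 21*u - 16*v^3 - 8*v) dv

Using F^*(f dg) = (f ∘ F) d(g ∘ F), substitute each coordinate x_i by F_i(u, v) in f_i, and replace dx_i by d F_i = (∂F_i/∂u) du + (∂F_i/∂v) dv.
  For the x component: f_1(F) = 9*u^2 + 3*u - 6*v; d F_1 = (6*u + 1) du + (-2) dv
  For the y component: f_2(F) = -6*u*v - 4*v^2 - 5; d F_2 = (3*v) du + (3*u + 4*v) dv
Combining and collecting du, dv coefficients:
  coeff of du: 54*u^3 + 27*u^2 - 18*u*v^2 - 36*u*v + 3*u - 12*v^3 - 21*v
  coeff of dv: -18*u^2*v - 18*u^2 - 36*u*v^2 - 21*u - 16*v^3 - 8*v
F^* omega = (54*u^3 + 27*u^2 - 18*u*v^2 - 36*u*v + 3*u - 12*v^3 - 21*v) du + (-18*u^2*v - 18*u^2 - 36*u*v^2 - 21*u - 16*v^3 - 8*v) dv.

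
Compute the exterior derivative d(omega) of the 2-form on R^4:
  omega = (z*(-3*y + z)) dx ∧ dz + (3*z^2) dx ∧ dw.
d(omega) = (3*z) dx ∧ dy ∧ dz + (-6*z) dx ∧ dz ∧ dw

For a 2-form omega = sum_{i<j} g_{ij} dx_i ∧ dx_j, the exterior derivative is
  d(omega) = sum_{i<j} d(g_{ij}) ∧ dx_i ∧ dx_j = sum_{i<j, k} (∂g_{ij}/∂x_k) dx_k ∧ dx_i ∧ dx_j.
Expand each term, using dx_k ∧ dx_i ∧ dx_j = sgn(permutation) dx_{(a)} ∧ dx_{(b)} ∧ dx_{(c)} with (a < b < c) sorted:
  d(z*(-3*y + z)) includes (∂/∂y)(z*(-3*y + z)) dy = (-3*z) dy, which multiplied by dx ∧ dz gives (3*z) dx ∧ dy ∧ dz
  d(3*z^2) includes (∂/∂z)(3*z^2) dz = (6*z) dz, which multiplied by dx ∧ dw gives (-6*z) dx ∧ dz ∧ dw
Collecting like 3-forms: d(omega) = (3*z) dx ∧ dy ∧ dz + (-6*z) dx ∧ dz ∧ dw.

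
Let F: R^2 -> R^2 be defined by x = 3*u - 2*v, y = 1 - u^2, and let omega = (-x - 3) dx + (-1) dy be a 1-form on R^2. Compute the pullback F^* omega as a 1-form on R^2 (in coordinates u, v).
F^* omega = (-7*u + 6*v - 9) du + (6*u - 4*v + 6) dv

Using F^*(f dg) = (f ∘ F) d(g ∘ F), substitute each coordinate x_i by F_i(u, v) in f_i, and replace dx_i by d F_i = (∂F_i/∂u) du + (∂F_i/∂v) dv.
  For the x component: f_1(F) = -3*u + 2*v - 3; d F_1 = (3) du + (-2) dv
  For the y component: f_2(F) = -1; d F_2 = (-2*u) du + (0) dv
Combining and collecting du, dv coefficients:
  coeff of du: -7*u + 6*v - 9
  coeff of dv: 6*u - 4*v + 6
F^* omega = (-7*u + 6*v - 9) du + (6*u - 4*v + 6) dv.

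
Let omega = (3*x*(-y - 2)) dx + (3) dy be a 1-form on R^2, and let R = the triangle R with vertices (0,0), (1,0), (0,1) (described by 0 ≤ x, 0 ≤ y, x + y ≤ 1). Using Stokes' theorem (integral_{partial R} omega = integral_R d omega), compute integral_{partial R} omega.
integral_(partial R) omega = 1/2

Stokes: integral_partial_R omega = integral_R d omega with d omega = (∂Q/∂x - ∂P/∂y) dx ∧ dy.
  ∂Q/∂x = 0
  ∂P/∂y = -3*x
  integrand = ∂Q/∂x - ∂P/∂y = 3*x.
Integrating over R: integral_0^1 integral_0^{1-x} (3*x) dy dx = 1/2.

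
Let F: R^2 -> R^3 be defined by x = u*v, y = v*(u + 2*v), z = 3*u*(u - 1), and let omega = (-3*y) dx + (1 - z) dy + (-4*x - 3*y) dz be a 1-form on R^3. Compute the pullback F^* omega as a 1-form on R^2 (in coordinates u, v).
F^* omega = (v*(-45*u^2 - 39*u*v + 24*u - 6*v^2 + 18*v + 1)) du + (-3*u^3 - 15*u^2*v + 3*u^2 - 6*u*v^2 + 12*u*v + u + 4*v) dv

Using F^*(f dg) = (f ∘ F) d(g ∘ F), substitute each coordinate x_i by F_i(u, v) in f_i, and replace dx_i by d F_i = (∂F_i/∂u) du + (∂F_i/∂v) dv.
  For the x component: f_1(F) = 3*v*(-u - 2*v); d F_1 = (v) du + (u) dv
  For the y component: f_2(F) = -3*u^2 + 3*u + 1; d F_2 = (v) du + (u + 4*v) dv
  For the z component: f_3(F) = v*(-7*u - 6*v); d F_3 = (6*u - 3) du + (0) dv
Combining and collecting du, dv coefficients:
  coeff of du: v*(-45*u^2 - 39*u*v + 24*u - 6*v^2 + 18*v + 1)
  coeff of dv: -3*u^3 - 15*u^2*v + 3*u^2 - 6*u*v^2 + 12*u*v + u + 4*v
F^* omega = (v*(-45*u^2 - 39*u*v + 24*u - 6*v^2 + 18*v + 1)) du + (-3*u^3 - 15*u^2*v + 3*u^2 - 6*u*v^2 + 12*u*v + u + 4*v) dv.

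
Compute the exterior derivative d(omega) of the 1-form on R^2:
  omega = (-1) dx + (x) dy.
d(omega) = (1) dx ∧ dy

For a 1-form omega = sum_i f_i dx_i, the exterior derivative is
  d(omega) = sum_{i < j} (∂f_j/∂x_i - ∂f_i/∂x_j) dx_i ∧ dx_j.
  coefficient of dx ∧ dy: ∂f_2/∂x - ∂f_1/∂y = ∂(x)/∂x - ∂(-1)/∂y = 1
Assembling: d(omega) = (1) dx ∧ dy.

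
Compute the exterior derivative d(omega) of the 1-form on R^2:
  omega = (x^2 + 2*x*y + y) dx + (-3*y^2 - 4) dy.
d(omega) = (-2*x - 1) dx ∧ dy

For a 1-form omega = sum_i f_i dx_i, the exterior derivative is
  d(omega) = sum_{i < j} (∂f_j/∂x_i - ∂f_i/∂x_j) dx_i ∧ dx_j.
  coefficient of dx ∧ dy: ∂f_2/∂x - ∂f_1/∂y = ∂(-3*y^2 - 4)/∂x - ∂(x^2 + 2*x*y + y)/∂y = -2*x - 1
Assembling: d(omega) = (-2*x - 1) dx ∧ dy.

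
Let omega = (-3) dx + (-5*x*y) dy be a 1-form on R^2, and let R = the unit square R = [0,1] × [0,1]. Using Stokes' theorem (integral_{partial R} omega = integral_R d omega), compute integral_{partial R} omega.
integral_(partial R) omega = -5/2

Stokes: integral_partial_R omega = integral_R d omega with d omega = (∂Q/∂x - ∂P/∂y) dx ∧ dy.
  ∂Q/∂x = -5*y
  ∂P/∂y = 0
  integrand = ∂Q/∂x - ∂P/∂y = -5*y.
Integrating over R: integral_0^1 integral_0^1 (-5*y) dx dy = -5/2.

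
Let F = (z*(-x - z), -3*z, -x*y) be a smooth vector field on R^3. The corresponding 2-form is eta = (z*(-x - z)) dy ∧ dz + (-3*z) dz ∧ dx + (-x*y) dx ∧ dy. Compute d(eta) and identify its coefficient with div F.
d(eta) = (-z) dx ∧ dy ∧ dz; div F = -z

For a 2-form in R^3 of the form above, applying d gives a 3-form with coefficient ∂P/∂x + ∂Q/∂y + ∂R/∂z:
  ∂P/∂x = -z
  ∂Q/∂y = 0
  ∂R/∂z = 0
Sum = -z, which is exactly div F.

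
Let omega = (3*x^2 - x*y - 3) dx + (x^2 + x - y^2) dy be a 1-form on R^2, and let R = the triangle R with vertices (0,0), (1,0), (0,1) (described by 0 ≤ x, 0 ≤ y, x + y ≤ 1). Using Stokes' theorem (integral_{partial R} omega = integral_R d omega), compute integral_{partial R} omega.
integral_(partial R) omega = 1

Stokes: integral_partial_R omega = integral_R d omega with d omega = (∂Q/∂x - ∂P/∂y) dx ∧ dy.
  ∂Q/∂x = 2*x + 1
  ∂P/∂y = -x
  integrand = ∂Q/∂x - ∂P/∂y = 3*x + 1.
Integrating over R: integral_0^1 integral_0^{1-x} (3*x + 1) dy dx = 1.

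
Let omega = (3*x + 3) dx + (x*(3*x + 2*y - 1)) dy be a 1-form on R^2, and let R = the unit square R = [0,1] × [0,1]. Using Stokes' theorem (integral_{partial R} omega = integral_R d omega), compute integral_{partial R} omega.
integral_(partial R) omega = 3

Stokes: integral_partial_R omega = integral_R d omega with d omega = (∂Q/∂x - ∂P/∂y) dx ∧ dy.
  ∂Q/∂x = 6*x + 2*y - 1
  ∂P/∂y = 0
  integrand = ∂Q/∂x - ∂P/∂y = 6*x + 2*y - 1.
Integrating over R: integral_0^1 integral_0^1 (6*x + 2*y - 1) dx dy = 3.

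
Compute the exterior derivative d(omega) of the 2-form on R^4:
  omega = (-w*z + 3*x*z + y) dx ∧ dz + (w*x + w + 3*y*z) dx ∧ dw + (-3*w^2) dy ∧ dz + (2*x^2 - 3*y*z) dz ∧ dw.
d(omega) = (-1) dx ∧ dy ∧ dz + (4*x - 3*y - z) dx ∧ dz ∧ dw + (-3*z) dx ∧ dy ∧ dw + (-6*w - 3*z) dy ∧ dz ∧ dw

For a 2-form omega = sum_{i<j} g_{ij} dx_i ∧ dx_j, the exterior derivative is
  d(omega) = sum_{i<j} d(g_{ij}) ∧ dx_i ∧ dx_j = sum_{i<j, k} (∂g_{ij}/∂x_k) dx_k ∧ dx_i ∧ dx_j.
Expand each term, using dx_k ∧ dx_i ∧ dx_j = sgn(permutation) dx_{(a)} ∧ dx_{(b)} ∧ dx_{(c)} with (a < b < c) sorted:
  d(-w*z + 3*x*z + y) includes (∂/∂y)(-w*z + 3*x*z + y) dy = (1) dy, which multiplied by dx ∧ dz gives (-1) dx ∧ dy ∧ dz
  d(-w*z + 3*x*z + y) includes (∂/∂w)(-w*z + 3*x*z + y) dw = (-z) dw, which multiplied by dx ∧ dz gives (-z) dx ∧ dz ∧ dw
  d(w*x + w + 3*y*z) includes (∂/∂y)(w*x + w + 3*y*z) dy = (3*z) dy, which multiplied by dx ∧ dw gives (-3*z) dx ∧ dy ∧ dw
  d(w*x + w + 3*y*z) includes (∂/∂z)(w*x + w + 3*y*z) dz = (3*y) dz, which multiplied by dx ∧ dw gives (-3*y) dx ∧ dz ∧ dw
  d(-3*w^2) includes (∂/∂w)(-3*w^2) dw = (-6*w) dw, which multiplied by dy ∧ dz gives (-6*w) dy ∧ dz ∧ dw
  d(2*x^2 - 3*y*z) includes (∂/∂x)(2*x^2 - 3*y*z) dx = (4*x) dx, which multiplied by dz ∧ dw gives (4*x) dx ∧ dz ∧ dw
  d(2*x^2 - 3*y*z) includes (∂/∂y)(2*x^2 - 3*y*z) dy = (-3*z) dy, which multiplied by dz ∧ dw gives (-3*z) dy ∧ dz ∧ dw
Collecting like 3-forms: d(omega) = (-1) dx ∧ dy ∧ dz + (4*x - 3*y - z) dx ∧ dz ∧ dw + (-3*z) dx ∧ dy ∧ dw + (-6*w - 3*z) dy ∧ dz ∧ dw.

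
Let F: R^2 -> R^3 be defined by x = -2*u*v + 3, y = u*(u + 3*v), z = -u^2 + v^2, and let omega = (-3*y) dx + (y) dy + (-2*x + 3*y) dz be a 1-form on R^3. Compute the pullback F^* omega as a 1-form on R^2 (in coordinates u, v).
F^* omega = (u*(-4*u^2 - 11*u*v + 27*v^2 + 12)) du + (9*u^3 + 33*u^2*v + 26*u*v^2 - 12*v) dv

Using F^*(f dg) = (f ∘ F) d(g ∘ F), substitute each coordinate x_i by F_i(u, v) in f_i, and replace dx_i by d F_i = (∂F_i/∂u) du + (∂F_i/∂v) dv.
  For the x component: f_1(F) = 3*u*(-u - 3*v); d F_1 = (-2*v) du + (-2*u) dv
  For the y component: f_2(F) = u*(u + 3*v); d F_2 = (2*u + 3*v) du + (3*u) dv
  For the z component: f_3(F) = 3*u^2 + 13*u*v - 6; d F_3 = (-2*u) du + (2*v) dv
Combining and collecting du, dv coefficients:
  coeff of du: u*(-4*u^2 - 11*u*v + 27*v^2 + 12)
  coeff of dv: 9*u^3 + 33*u^2*v + 26*u*v^2 - 12*v
F^* omega = (u*(-4*u^2 - 11*u*v + 27*v^2 + 12)) du + (9*u^3 + 33*u^2*v + 26*u*v^2 - 12*v) dv.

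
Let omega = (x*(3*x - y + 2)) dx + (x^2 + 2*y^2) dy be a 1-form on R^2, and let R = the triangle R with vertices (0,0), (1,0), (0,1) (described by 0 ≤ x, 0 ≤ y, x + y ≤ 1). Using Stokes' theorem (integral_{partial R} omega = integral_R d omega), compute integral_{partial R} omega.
integral_(partial R) omega = 1/2

Stokes: integral_partial_R omega = integral_R d omega with d omega = (∂Q/∂x - ∂P/∂y) dx ∧ dy.
  ∂Q/∂x = 2*x
  ∂P/∂y = -x
  integrand = ∂Q/∂x - ∂P/∂y = 3*x.
Integrating over R: integral_0^1 integral_0^{1-x} (3*x) dy dx = 1/2.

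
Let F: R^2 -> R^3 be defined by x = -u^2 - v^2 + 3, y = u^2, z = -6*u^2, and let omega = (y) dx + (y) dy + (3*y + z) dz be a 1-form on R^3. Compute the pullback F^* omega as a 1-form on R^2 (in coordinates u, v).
F^* omega = (36*u^3) du + (-2*u^2*v) dv

Using F^*(f dg) = (f ∘ F) d(g ∘ F), substitute each coordinate x_i by F_i(u, v) in f_i, and replace dx_i by d F_i = (∂F_i/∂u) du + (∂F_i/∂v) dv.
  For the x component: f_1(F) = u^2; d F_1 = (-2*u) du + (-2*v) dv
  For the y component: f_2(F) = u^2; d F_2 = (2*u) du + (0) dv
  For the z component: f_3(F) = -3*u^2; d F_3 = (-12*u) du + (0) dv
Combining and collecting du, dv coefficients:
  coeff of du: 36*u^3
  coeff of dv: -2*u^2*v
F^* omega = (36*u^3) du + (-2*u^2*v) dv.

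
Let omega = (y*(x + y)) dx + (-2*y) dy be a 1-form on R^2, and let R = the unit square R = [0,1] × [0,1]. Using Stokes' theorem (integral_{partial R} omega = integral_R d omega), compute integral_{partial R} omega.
integral_(partial R) omega = -3/2

Stokes: integral_partial_R omega = integral_R d omega with d omega = (∂Q/∂x - ∂P/∂y) dx ∧ dy.
  ∂Q/∂x = 0
  ∂P/∂y = x + 2*y
  integrand = ∂Q/∂x - ∂P/∂y = -x - 2*y.
Integrating over R: integral_0^1 integral_0^1 (-x - 2*y) dx dy = -3/2.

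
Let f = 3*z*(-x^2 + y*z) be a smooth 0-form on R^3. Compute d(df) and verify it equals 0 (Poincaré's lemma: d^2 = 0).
d(df) = 0

Step 1: df = sum_i (∂f/∂x_i) dx_i = (-6*x*z) dx + (3*z^2) dy + (-3*x^2 + 6*y*z) dz.
Step 2: Apply d again. Using the 1-form formula, the coefficient of dx ∧ dy in d(df) is ∂^2 f/∂x ∂y - ∂^2 f/∂y ∂x = (0) - (0) = 0 (equality of mixed partials for smooth f).
Similarly for dx ∧ dz and dy ∧ dz — all coefficients vanish. So d(df) = 0.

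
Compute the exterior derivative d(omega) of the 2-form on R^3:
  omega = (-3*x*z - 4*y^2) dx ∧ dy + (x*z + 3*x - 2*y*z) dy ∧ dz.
d(omega) = (-3*x + z + 3) dx ∧ dy ∧ dz

For a 2-form omega = sum_{i<j} g_{ij} dx_i ∧ dx_j, the exterior derivative is
  d(omega) = sum_{i<j} d(g_{ij}) ∧ dx_i ∧ dx_j = sum_{i<j, k} (∂g_{ij}/∂x_k) dx_k ∧ dx_i ∧ dx_j.
Expand each term, using dx_k ∧ dx_i ∧ dx_j = sgn(permutation) dx_{(a)} ∧ dx_{(b)} ∧ dx_{(c)} with (a < b < c) sorted:
  d(-3*x*z - 4*y^2) includes (∂/∂z)(-3*x*z - 4*y^2) dz = (-3*x) dz, which multiplied by dx ∧ dy gives (-3*x) dx ∧ dy ∧ dz
  d(x*z + 3*x - 2*y*z) includes (∂/∂x)(x*z + 3*x - 2*y*z) dx = (z + 3) dx, which multiplied by dy ∧ dz gives (z + 3) dx ∧ dy ∧ dz
Collecting like 3-forms: d(omega) = (-3*x + z + 3) dx ∧ dy ∧ dz.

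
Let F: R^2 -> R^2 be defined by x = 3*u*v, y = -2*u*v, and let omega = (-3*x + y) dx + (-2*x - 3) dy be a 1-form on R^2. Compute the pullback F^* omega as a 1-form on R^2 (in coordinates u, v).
F^* omega = (3*v*(-7*u*v + 2)) du + (3*u*(-7*u*v + 2)) dv

Using F^*(f dg) = (f ∘ F) d(g ∘ F), substitute each coordinate x_i by F_i(u, v) in f_i, and replace dx_i by d F_i = (∂F_i/∂u) du + (∂F_i/∂v) dv.
  For the x component: f_1(F) = -11*u*v; d F_1 = (3*v) du + (3*u) dv
  For the y component: f_2(F) = -6*u*v - 3; d F_2 = (-2*v) du + (-2*u) dv
Combining and collecting du, dv coefficients:
  coeff of du: 3*v*(-7*u*v + 2)
  coeff of dv: 3*u*(-7*u*v + 2)
F^* omega = (3*v*(-7*u*v + 2)) du + (3*u*(-7*u*v + 2)) dv.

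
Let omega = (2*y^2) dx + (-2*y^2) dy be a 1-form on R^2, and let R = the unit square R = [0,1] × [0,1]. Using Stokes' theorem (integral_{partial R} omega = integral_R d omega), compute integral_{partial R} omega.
integral_(partial R) omega = -2

Stokes: integral_partial_R omega = integral_R d omega with d omega = (∂Q/∂x - ∂P/∂y) dx ∧ dy.
  ∂Q/∂x = 0
  ∂P/∂y = 4*y
  integrand = ∂Q/∂x - ∂P/∂y = -4*y.
Integrating over R: integral_0^1 integral_0^1 (-4*y) dx dy = -2.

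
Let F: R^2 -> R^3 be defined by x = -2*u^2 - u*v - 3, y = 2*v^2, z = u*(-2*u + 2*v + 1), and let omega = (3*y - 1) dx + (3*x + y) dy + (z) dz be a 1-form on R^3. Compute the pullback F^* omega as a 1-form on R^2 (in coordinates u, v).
F^* omega = (8*u^3 - 12*u^2*v - 6*u^2 - 20*u*v^2 + 4*u*v + 5*u - 6*v^3 + v) du + (-4*u^3 - 20*u^2*v + 2*u^2 - 18*u*v^2 + u + 8*v^3 - 36*v) dv

Using F^*(f dg) = (f ∘ F) d(g ∘ F), substitute each coordinate x_i by F_i(u, v) in f_i, and replace dx_i by d F_i = (∂F_i/∂u) du + (∂F_i/∂v) dv.
  For the x component: f_1(F) = 6*v^2 - 1; d F_1 = (-4*u - v) du + (-u) dv
  For the y component: f_2(F) = -6*u^2 - 3*u*v + 2*v^2 - 9; d F_2 = (0) du + (4*v) dv
  For the z component: f_3(F) = u*(-2*u + 2*v + 1); d F_3 = (-4*u + 2*v + 1) du + (2*u) dv
Combining and collecting du, dv coefficients:
  coeff of du: 8*u^3 - 12*u^2*v - 6*u^2 - 20*u*v^2 + 4*u*v + 5*u - 6*v^3 + v
  coeff of dv: -4*u^3 - 20*u^2*v + 2*u^2 - 18*u*v^2 + u + 8*v^3 - 36*v
F^* omega = (8*u^3 - 12*u^2*v - 6*u^2 - 20*u*v^2 + 4*u*v + 5*u - 6*v^3 + v) du + (-4*u^3 - 20*u^2*v + 2*u^2 - 18*u*v^2 + u + 8*v^3 - 36*v) dv.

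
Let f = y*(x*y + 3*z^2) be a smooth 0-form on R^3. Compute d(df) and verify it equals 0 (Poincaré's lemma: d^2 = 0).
d(df) = 0

Step 1: df = sum_i (∂f/∂x_i) dx_i = (y^2) dx + (2*x*y + 3*z^2) dy + (6*y*z) dz.
Step 2: Apply d again. Using the 1-form formula, the coefficient of dx ∧ dy in d(df) is ∂^2 f/∂x ∂y - ∂^2 f/∂y ∂x = (2*y) - (2*y) = 0 (equality of mixed partials for smooth f).
Similarly for dx ∧ dz and dy ∧ dz — all coefficients vanish. So d(df) = 0.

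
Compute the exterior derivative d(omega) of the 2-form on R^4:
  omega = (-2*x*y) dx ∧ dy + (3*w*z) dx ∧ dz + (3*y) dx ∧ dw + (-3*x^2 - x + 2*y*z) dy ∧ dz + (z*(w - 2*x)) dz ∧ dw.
d(omega) = (z) dx ∧ dz ∧ dw + (-3) dx ∧ dy ∧ dw + (-6*x - 1) dx ∧ dy ∧ dz

For a 2-form omega = sum_{i<j} g_{ij} dx_i ∧ dx_j, the exterior derivative is
  d(omega) = sum_{i<j} d(g_{ij}) ∧ dx_i ∧ dx_j = sum_{i<j, k} (∂g_{ij}/∂x_k) dx_k ∧ dx_i ∧ dx_j.
Expand each term, using dx_k ∧ dx_i ∧ dx_j = sgn(permutation) dx_{(a)} ∧ dx_{(b)} ∧ dx_{(c)} with (a < b < c) sorted:
  d(3*w*z) includes (∂/∂w)(3*w*z) dw = (3*z) dw, which multiplied by dx ∧ dz gives (3*z) dx ∧ dz ∧ dw
  d(3*y) includes (∂/∂y)(3*y) dy = (3) dy, which multiplied by dx ∧ dw gives (-3) dx ∧ dy ∧ dw
  d(-3*x^2 - x + 2*y*z) includes (∂/∂x)(-3*x^2 - x + 2*y*z) dx = (-6*x - 1) dx, which multiplied by dy ∧ dz gives (-6*x - 1) dx ∧ dy ∧ dz
  d(z*(w - 2*x)) includes (∂/∂x)(z*(w - 2*x)) dx = (-2*z) dx, which multiplied by dz ∧ dw gives (-2*z) dx ∧ dz ∧ dw
Collecting like 3-forms: d(omega) = (z) dx ∧ dz ∧ dw + (-3) dx ∧ dy ∧ dw + (-6*x - 1) dx ∧ dy ∧ dz.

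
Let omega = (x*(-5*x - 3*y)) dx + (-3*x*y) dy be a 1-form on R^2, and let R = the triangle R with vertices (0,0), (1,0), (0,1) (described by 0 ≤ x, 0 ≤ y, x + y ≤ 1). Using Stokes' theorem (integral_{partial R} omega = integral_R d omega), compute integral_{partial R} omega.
integral_(partial R) omega = 0

Stokes: integral_partial_R omega = integral_R d omega with d omega = (∂Q/∂x - ∂P/∂y) dx ∧ dy.
  ∂Q/∂x = -3*y
  ∂P/∂y = -3*x
  integrand = ∂Q/∂x - ∂P/∂y = 3*x - 3*y.
Integrating over R: integral_0^1 integral_0^{1-x} (3*x - 3*y) dy dx = 0.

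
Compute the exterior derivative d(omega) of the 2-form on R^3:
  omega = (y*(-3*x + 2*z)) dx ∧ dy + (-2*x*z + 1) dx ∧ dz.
d(omega) = (2*y) dx ∧ dy ∧ dz

For a 2-form omega = sum_{i<j} g_{ij} dx_i ∧ dx_j, the exterior derivative is
  d(omega) = sum_{i<j} d(g_{ij}) ∧ dx_i ∧ dx_j = sum_{i<j, k} (∂g_{ij}/∂x_k) dx_k ∧ dx_i ∧ dx_j.
Expand each term, using dx_k ∧ dx_i ∧ dx_j = sgn(permutation) dx_{(a)} ∧ dx_{(b)} ∧ dx_{(c)} with (a < b < c) sorted:
  d(y*(-3*x + 2*z)) includes (∂/∂z)(y*(-3*x + 2*z)) dz = (2*y) dz, which multiplied by dx ∧ dy gives (2*y) dx ∧ dy ∧ dz
Collecting like 3-forms: d(omega) = (2*y) dx ∧ dy ∧ dz.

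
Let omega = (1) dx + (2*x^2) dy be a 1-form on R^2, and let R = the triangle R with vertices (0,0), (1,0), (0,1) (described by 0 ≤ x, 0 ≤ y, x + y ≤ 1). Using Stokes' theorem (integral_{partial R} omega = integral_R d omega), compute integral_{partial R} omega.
integral_(partial R) omega = 2/3

Stokes: integral_partial_R omega = integral_R d omega with d omega = (∂Q/∂x - ∂P/∂y) dx ∧ dy.
  ∂Q/∂x = 4*x
  ∂P/∂y = 0
  integrand = ∂Q/∂x - ∂P/∂y = 4*x.
Integrating over R: integral_0^1 integral_0^{1-x} (4*x) dy dx = 2/3.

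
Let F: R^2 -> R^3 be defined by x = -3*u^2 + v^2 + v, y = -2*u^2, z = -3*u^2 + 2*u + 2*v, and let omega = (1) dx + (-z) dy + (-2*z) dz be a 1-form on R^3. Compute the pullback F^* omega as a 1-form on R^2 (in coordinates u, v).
F^* omega = (-48*u^3 + 44*u^2 + 32*u*v - 14*u - 8*v) du + (12*u^2 - 8*u - 6*v + 1) dv

Using F^*(f dg) = (f ∘ F) d(g ∘ F), substitute each coordinate x_i by F_i(u, v) in f_i, and replace dx_i by d F_i = (∂F_i/∂u) du + (∂F_i/∂v) dv.
  For the x component: f_1(F) = 1; d F_1 = (-6*u) du + (2*v + 1) dv
  For the y component: f_2(F) = 3*u^2 - 2*u - 2*v; d F_2 = (-4*u) du + (0) dv
  For the z component: f_3(F) = 6*u^2 - 4*u - 4*v; d F_3 = (2 - 6*u) du + (2) dv
Combining and collecting du, dv coefficients:
  coeff of du: -48*u^3 + 44*u^2 + 32*u*v - 14*u - 8*v
  coeff of dv: 12*u^2 - 8*u - 6*v + 1
F^* omega = (-48*u^3 + 44*u^2 + 32*u*v - 14*u - 8*v) du + (12*u^2 - 8*u - 6*v + 1) dv.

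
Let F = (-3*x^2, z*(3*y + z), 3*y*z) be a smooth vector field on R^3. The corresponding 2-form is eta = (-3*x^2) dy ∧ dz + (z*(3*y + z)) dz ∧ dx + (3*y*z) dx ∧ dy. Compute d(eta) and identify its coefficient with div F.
d(eta) = (-6*x + 3*y + 3*z) dx ∧ dy ∧ dz; div F = -6*x + 3*y + 3*z

For a 2-form in R^3 of the form above, applying d gives a 3-form with coefficient ∂P/∂x + ∂Q/∂y + ∂R/∂z:
  ∂P/∂x = -6*x
  ∂Q/∂y = 3*z
  ∂R/∂z = 3*y
Sum = -6*x + 3*y + 3*z, which is exactly div F.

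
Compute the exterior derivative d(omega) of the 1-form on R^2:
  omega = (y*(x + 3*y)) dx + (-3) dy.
d(omega) = (-x - 6*y) dx ∧ dy

For a 1-form omega = sum_i f_i dx_i, the exterior derivative is
  d(omega) = sum_{i < j} (∂f_j/∂x_i - ∂f_i/∂x_j) dx_i ∧ dx_j.
  coefficient of dx ∧ dy: ∂f_2/∂x - ∂f_1/∂y = ∂(-3)/∂x - ∂(y*(x + 3*y))/∂y = -x - 6*y
Assembling: d(omega) = (-x - 6*y) dx ∧ dy.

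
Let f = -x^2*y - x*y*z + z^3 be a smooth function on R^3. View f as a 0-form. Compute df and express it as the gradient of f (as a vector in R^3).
df = (y*(-2*x - z)) dx + (x*(-x - z)) dy + (-x*y + 3*z^2) dz; grad f = (y*(-2*x - z), x*(-x - z), -x*y + 3*z^2)

For a 0-form f, d f = (∂f/∂x) dx + (∂f/∂y) dy + (∂f/∂z) dz. The components of the vector representation are exactly the entries of grad f in Cartesian coordinates:
  ∂f/∂x = y*(-2*x - z)
  ∂f/∂y = x*(-x - z)
  ∂f/∂z = -x*y + 3*z^2.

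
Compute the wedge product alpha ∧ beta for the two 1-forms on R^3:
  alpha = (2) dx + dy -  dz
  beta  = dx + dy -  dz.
alpha ∧ beta = (1) dx ∧ dy + (-1) dx ∧ dz

Distribute the wedge, using dx_i ∧ dx_j = -dx_j ∧ dx_i and dx_i ∧ dx_i = 0. For each pair (i, j) with i < j, the coefficient of dx_i ∧ dx_j in alpha ∧ beta is (alpha_i * beta_j - alpha_j * beta_i). Collecting: alpha ∧ beta = (1) dx ∧ dy + (-1) dx ∧ dz.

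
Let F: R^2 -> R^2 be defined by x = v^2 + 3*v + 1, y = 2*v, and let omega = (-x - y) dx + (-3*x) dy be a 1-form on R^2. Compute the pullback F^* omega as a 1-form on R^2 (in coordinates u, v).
F^* omega = (-2*v^3 - 19*v^2 - 35*v - 9) dv

Using F^*(f dg) = (f ∘ F) d(g ∘ F), substitute each coordinate x_i by F_i(u, v) in f_i, and replace dx_i by d F_i = (∂F_i/∂u) du + (∂F_i/∂v) dv.
  For the x component: f_1(F) = -v^2 - 5*v - 1; d F_1 = (0) du + (2*v + 3) dv
  For the y component: f_2(F) = -3*v^2 - 9*v - 3; d F_2 = (0) du + (2) dv
Combining and collecting du, dv coefficients:
  coeff of du: 0
  coeff of dv: -2*v^3 - 19*v^2 - 35*v - 9
F^* omega = (-2*v^3 - 19*v^2 - 35*v - 9) dv.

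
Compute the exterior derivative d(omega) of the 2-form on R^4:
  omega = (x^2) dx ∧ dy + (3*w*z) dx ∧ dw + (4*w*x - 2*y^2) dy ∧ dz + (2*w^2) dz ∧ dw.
d(omega) = (-3*w) dx ∧ dz ∧ dw + (4*w) dx ∧ dy ∧ dz + (4*x) dy ∧ dz ∧ dw

For a 2-form omega = sum_{i<j} g_{ij} dx_i ∧ dx_j, the exterior derivative is
  d(omega) = sum_{i<j} d(g_{ij}) ∧ dx_i ∧ dx_j = sum_{i<j, k} (∂g_{ij}/∂x_k) dx_k ∧ dx_i ∧ dx_j.
Expand each term, using dx_k ∧ dx_i ∧ dx_j = sgn(permutation) dx_{(a)} ∧ dx_{(b)} ∧ dx_{(c)} with (a < b < c) sorted:
  d(3*w*z) includes (∂/∂z)(3*w*z) dz = (3*w) dz, which multiplied by dx ∧ dw gives (-3*w) dx ∧ dz ∧ dw
  d(4*w*x - 2*y^2) includes (∂/∂x)(4*w*x - 2*y^2) dx = (4*w) dx, which multiplied by dy ∧ dz gives (4*w) dx ∧ dy ∧ dz
  d(4*w*x - 2*y^2) includes (∂/∂w)(4*w*x - 2*y^2) dw = (4*x) dw, which multiplied by dy ∧ dz gives (4*x) dy ∧ dz ∧ dw
Collecting like 3-forms: d(omega) = (-3*w) dx ∧ dz ∧ dw + (4*w) dx ∧ dy ∧ dz + (4*x) dy ∧ dz ∧ dw.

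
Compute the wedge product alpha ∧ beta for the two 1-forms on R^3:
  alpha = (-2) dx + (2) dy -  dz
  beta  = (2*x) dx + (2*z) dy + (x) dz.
alpha ∧ beta = (-4*x - 4*z) dx ∧ dy + (2*x + 2*z) dy ∧ dz

Distribute the wedge, using dx_i ∧ dx_j = -dx_j ∧ dx_i and dx_i ∧ dx_i = 0. For each pair (i, j) with i < j, the coefficient of dx_i ∧ dx_j in alpha ∧ beta is (alpha_i * beta_j - alpha_j * beta_i). Collecting: alpha ∧ beta = (-4*x - 4*z) dx ∧ dy + (2*x + 2*z) dy ∧ dz.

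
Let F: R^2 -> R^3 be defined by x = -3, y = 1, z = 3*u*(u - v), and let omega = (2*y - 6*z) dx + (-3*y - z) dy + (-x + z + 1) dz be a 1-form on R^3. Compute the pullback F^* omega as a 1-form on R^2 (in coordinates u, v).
F^* omega = (18*u^3 - 27*u^2*v + 9*u*v^2 + 24*u - 12*v) du + (3*u*(-3*u^2 + 3*u*v - 4)) dv

Using F^*(f dg) = (f ∘ F) d(g ∘ F), substitute each coordinate x_i by F_i(u, v) in f_i, and replace dx_i by d F_i = (∂F_i/∂u) du + (∂F_i/∂v) dv.
  For the x component: f_1(F) = -18*u^2 + 18*u*v + 2; d F_1 = (0) du + (0) dv
  For the y component: f_2(F) = -3*u^2 + 3*u*v - 3; d F_2 = (0) du + (0) dv
  For the z component: f_3(F) = 3*u^2 - 3*u*v + 4; d F_3 = (6*u - 3*v) du + (-3*u) dv
Combining and collecting du, dv coefficients:
  coeff of du: 18*u^3 - 27*u^2*v + 9*u*v^2 + 24*u - 12*v
  coeff of dv: 3*u*(-3*u^2 + 3*u*v - 4)
F^* omega = (18*u^3 - 27*u^2*v + 9*u*v^2 + 24*u - 12*v) du + (3*u*(-3*u^2 + 3*u*v - 4)) dv.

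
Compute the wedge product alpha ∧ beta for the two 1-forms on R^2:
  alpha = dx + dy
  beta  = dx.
alpha ∧ beta = (-1) dx ∧ dy

Distribute the wedge, using dx_i ∧ dx_j = -dx_j ∧ dx_i and dx_i ∧ dx_i = 0. For each pair (i, j) with i < j, the coefficient of dx_i ∧ dx_j in alpha ∧ beta is (alpha_i * beta_j - alpha_j * beta_i). Collecting: alpha ∧ beta = (-1) dx ∧ dy.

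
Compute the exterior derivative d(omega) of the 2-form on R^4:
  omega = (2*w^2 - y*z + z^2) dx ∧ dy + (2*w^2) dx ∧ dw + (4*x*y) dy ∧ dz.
d(omega) = (3*y + 2*z) dx ∧ dy ∧ dz + (4*w) dx ∧ dy ∧ dw

For a 2-form omega = sum_{i<j} g_{ij} dx_i ∧ dx_j, the exterior derivative is
  d(omega) = sum_{i<j} d(g_{ij}) ∧ dx_i ∧ dx_j = sum_{i<j, k} (∂g_{ij}/∂x_k) dx_k ∧ dx_i ∧ dx_j.
Expand each term, using dx_k ∧ dx_i ∧ dx_j = sgn(permutation) dx_{(a)} ∧ dx_{(b)} ∧ dx_{(c)} with (a < b < c) sorted:
  d(2*w^2 - y*z + z^2) includes (∂/∂z)(2*w^2 - y*z + z^2) dz = (-y + 2*z) dz, which multiplied by dx ∧ dy gives (-y + 2*z) dx ∧ dy ∧ dz
  d(2*w^2 - y*z + z^2) includes (∂/∂w)(2*w^2 - y*z + z^2) dw = (4*w) dw, which multiplied by dx ∧ dy gives (4*w) dx ∧ dy ∧ dw
  d(4*x*y) includes (∂/∂x)(4*x*y) dx = (4*y) dx, which multiplied by dy ∧ dz gives (4*y) dx ∧ dy ∧ dz
Collecting like 3-forms: d(omega) = (3*y + 2*z) dx ∧ dy ∧ dz + (4*w) dx ∧ dy ∧ dw.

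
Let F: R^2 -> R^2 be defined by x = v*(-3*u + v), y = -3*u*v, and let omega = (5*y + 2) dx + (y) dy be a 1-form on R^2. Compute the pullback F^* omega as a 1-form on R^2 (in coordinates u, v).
F^* omega = (6*v*(9*u*v - 1)) du + (54*u^2*v - 30*u*v^2 - 6*u + 4*v) dv

Using F^*(f dg) = (f ∘ F) d(g ∘ F), substitute each coordinate x_i by F_i(u, v) in f_i, and replace dx_i by d F_i = (∂F_i/∂u) du + (∂F_i/∂v) dv.
  For the x component: f_1(F) = -15*u*v + 2; d F_1 = (-3*v) du + (-3*u + 2*v) dv
  For the y component: f_2(F) = -3*u*v; d F_2 = (-3*v) du + (-3*u) dv
Combining and collecting du, dv coefficients:
  coeff of du: 6*v*(9*u*v - 1)
  coeff of dv: 54*u^2*v - 30*u*v^2 - 6*u + 4*v
F^* omega = (6*v*(9*u*v - 1)) du + (54*u^2*v - 30*u*v^2 - 6*u + 4*v) dv.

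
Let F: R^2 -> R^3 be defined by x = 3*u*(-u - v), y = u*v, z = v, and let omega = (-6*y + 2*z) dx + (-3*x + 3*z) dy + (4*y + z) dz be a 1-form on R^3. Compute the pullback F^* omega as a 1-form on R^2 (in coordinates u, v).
F^* omega = (3*v*(15*u^2 + 9*u*v - 4*u - v)) du + (9*u^3 + 27*u^2*v + u*v + v) dv

Using F^*(f dg) = (f ∘ F) d(g ∘ F), substitute each coordinate x_i by F_i(u, v) in f_i, and replace dx_i by d F_i = (∂F_i/∂u) du + (∂F_i/∂v) dv.
  For the x component: f_1(F) = 2*v*(1 - 3*u); d F_1 = (-6*u - 3*v) du + (-3*u) dv
  For the y component: f_2(F) = 9*u^2 + 9*u*v + 3*v; d F_2 = (v) du + (u) dv
  For the z component: f_3(F) = v*(4*u + 1); d F_3 = (0) du + (1) dv
Combining and collecting du, dv coefficients:
  coeff of du: 3*v*(15*u^2 + 9*u*v - 4*u - v)
  coeff of dv: 9*u^3 + 27*u^2*v + u*v + v
F^* omega = (3*v*(15*u^2 + 9*u*v - 4*u - v)) du + (9*u^3 + 27*u^2*v + u*v + v) dv.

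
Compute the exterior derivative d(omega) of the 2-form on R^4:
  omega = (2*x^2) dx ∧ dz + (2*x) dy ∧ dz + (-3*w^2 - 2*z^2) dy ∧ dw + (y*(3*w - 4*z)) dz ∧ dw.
d(omega) = (2) dx ∧ dy ∧ dz + (3*w) dy ∧ dz ∧ dw

For a 2-form omega = sum_{i<j} g_{ij} dx_i ∧ dx_j, the exterior derivative is
  d(omega) = sum_{i<j} d(g_{ij}) ∧ dx_i ∧ dx_j = sum_{i<j, k} (∂g_{ij}/∂x_k) dx_k ∧ dx_i ∧ dx_j.
Expand each term, using dx_k ∧ dx_i ∧ dx_j = sgn(permutation) dx_{(a)} ∧ dx_{(b)} ∧ dx_{(c)} with (a < b < c) sorted:
  d(2*x) includes (∂/∂x)(2*x) dx = (2) dx, which multiplied by dy ∧ dz gives (2) dx ∧ dy ∧ dz
  d(-3*w^2 - 2*z^2) includes (∂/∂z)(-3*w^2 - 2*z^2) dz = (-4*z) dz, which multiplied by dy ∧ dw gives (4*z) dy ∧ dz ∧ dw
  d(y*(3*w - 4*z)) includes (∂/∂y)(y*(3*w - 4*z)) dy = (3*w - 4*z) dy, which multiplied by dz ∧ dw gives (3*w - 4*z) dy ∧ dz ∧ dw
Collecting like 3-forms: d(omega) = (2) dx ∧ dy ∧ dz + (3*w) dy ∧ dz ∧ dw.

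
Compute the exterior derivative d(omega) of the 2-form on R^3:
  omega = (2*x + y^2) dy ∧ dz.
d(omega) = (2) dx ∧ dy ∧ dz

For a 2-form omega = sum_{i<j} g_{ij} dx_i ∧ dx_j, the exterior derivative is
  d(omega) = sum_{i<j} d(g_{ij}) ∧ dx_i ∧ dx_j = sum_{i<j, k} (∂g_{ij}/∂x_k) dx_k ∧ dx_i ∧ dx_j.
Expand each term, using dx_k ∧ dx_i ∧ dx_j = sgn(permutation) dx_{(a)} ∧ dx_{(b)} ∧ dx_{(c)} with (a < b < c) sorted:
  d(2*x + y^2) includes (∂/∂x)(2*x + y^2) dx = (2) dx, which multiplied by dy ∧ dz gives (2) dx ∧ dy ∧ dz
Collecting like 3-forms: d(omega) = (2) dx ∧ dy ∧ dz.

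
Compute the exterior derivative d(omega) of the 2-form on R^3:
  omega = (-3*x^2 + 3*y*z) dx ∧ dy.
d(omega) = (3*y) dx ∧ dy ∧ dz

For a 2-form omega = sum_{i<j} g_{ij} dx_i ∧ dx_j, the exterior derivative is
  d(omega) = sum_{i<j} d(g_{ij}) ∧ dx_i ∧ dx_j = sum_{i<j, k} (∂g_{ij}/∂x_k) dx_k ∧ dx_i ∧ dx_j.
Expand each term, using dx_k ∧ dx_i ∧ dx_j = sgn(permutation) dx_{(a)} ∧ dx_{(b)} ∧ dx_{(c)} with (a < b < c) sorted:
  d(-3*x^2 + 3*y*z) includes (∂/∂z)(-3*x^2 + 3*y*z) dz = (3*y) dz, which multiplied by dx ∧ dy gives (3*y) dx ∧ dy ∧ dz
Collecting like 3-forms: d(omega) = (3*y) dx ∧ dy ∧ dz.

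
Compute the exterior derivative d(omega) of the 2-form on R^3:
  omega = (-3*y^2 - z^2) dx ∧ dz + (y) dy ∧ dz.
d(omega) = (6*y) dx ∧ dy ∧ dz

For a 2-form omega = sum_{i<j} g_{ij} dx_i ∧ dx_j, the exterior derivative is
  d(omega) = sum_{i<j} d(g_{ij}) ∧ dx_i ∧ dx_j = sum_{i<j, k} (∂g_{ij}/∂x_k) dx_k ∧ dx_i ∧ dx_j.
Expand each term, using dx_k ∧ dx_i ∧ dx_j = sgn(permutation) dx_{(a)} ∧ dx_{(b)} ∧ dx_{(c)} with (a < b < c) sorted:
  d(-3*y^2 - z^2) includes (∂/∂y)(-3*y^2 - z^2) dy = (-6*y) dy, which multiplied by dx ∧ dz gives (6*y) dx ∧ dy ∧ dz
Collecting like 3-forms: d(omega) = (6*y) dx ∧ dy ∧ dz.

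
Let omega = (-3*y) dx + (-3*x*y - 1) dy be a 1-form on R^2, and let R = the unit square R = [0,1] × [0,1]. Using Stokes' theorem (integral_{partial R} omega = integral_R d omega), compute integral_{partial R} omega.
integral_(partial R) omega = 3/2

Stokes: integral_partial_R omega = integral_R d omega with d omega = (∂Q/∂x - ∂P/∂y) dx ∧ dy.
  ∂Q/∂x = -3*y
  ∂P/∂y = -3
  integrand = ∂Q/∂x - ∂P/∂y = 3 - 3*y.
Integrating over R: integral_0^1 integral_0^1 (3 - 3*y) dx dy = 3/2.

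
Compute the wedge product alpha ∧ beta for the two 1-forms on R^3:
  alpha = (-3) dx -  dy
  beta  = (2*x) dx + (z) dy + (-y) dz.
alpha ∧ beta = (2*x - 3*z) dx ∧ dy + (3*y) dx ∧ dz + (y) dy ∧ dz

Distribute the wedge, using dx_i ∧ dx_j = -dx_j ∧ dx_i and dx_i ∧ dx_i = 0. For each pair (i, j) with i < j, the coefficient of dx_i ∧ dx_j in alpha ∧ beta is (alpha_i * beta_j - alpha_j * beta_i). Collecting: alpha ∧ beta = (2*x - 3*z) dx ∧ dy + (3*y) dx ∧ dz + (y) dy ∧ dz.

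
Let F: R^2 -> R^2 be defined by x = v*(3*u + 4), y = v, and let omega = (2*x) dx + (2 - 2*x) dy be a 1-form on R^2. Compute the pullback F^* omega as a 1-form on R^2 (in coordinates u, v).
F^* omega = (v^2*(18*u + 24)) du + (18*u^2*v + 42*u*v + 24*v + 2) dv

Using F^*(f dg) = (f ∘ F) d(g ∘ F), substitute each coordinate x_i by F_i(u, v) in f_i, and replace dx_i by d F_i = (∂F_i/∂u) du + (∂F_i/∂v) dv.
  For the x component: f_1(F) = 2*v*(3*u + 4); d F_1 = (3*v) du + (3*u + 4) dv
  For the y component: f_2(F) = -6*u*v - 8*v + 2; d F_2 = (0) du + (1) dv
Combining and collecting du, dv coefficients:
  coeff of du: v^2*(18*u + 24)
  coeff of dv: 18*u^2*v + 42*u*v + 24*v + 2
F^* omega = (v^2*(18*u + 24)) du + (18*u^2*v + 42*u*v + 24*v + 2) dv.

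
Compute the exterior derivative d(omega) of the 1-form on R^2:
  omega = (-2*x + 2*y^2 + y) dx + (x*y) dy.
d(omega) = (-3*y - 1) dx ∧ dy

For a 1-form omega = sum_i f_i dx_i, the exterior derivative is
  d(omega) = sum_{i < j} (∂f_j/∂x_i - ∂f_i/∂x_j) dx_i ∧ dx_j.
  coefficient of dx ∧ dy: ∂f_2/∂x - ∂f_1/∂y = ∂(x*y)/∂x - ∂(-2*x + 2*y^2 + y)/∂y = -3*y - 1
Assembling: d(omega) = (-3*y - 1) dx ∧ dy.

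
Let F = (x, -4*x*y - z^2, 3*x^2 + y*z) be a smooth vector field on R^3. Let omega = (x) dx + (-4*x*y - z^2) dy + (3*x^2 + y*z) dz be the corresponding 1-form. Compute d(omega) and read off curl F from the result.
d(omega) = (3*z) dy ∧ dz + (-6*x) dz ∧ dx + (-4*y) dx ∧ dy; curl F = (3*z, -6*x, -4*y)

d omega = sum_{i<j} (∂f_j/∂x_i - ∂f_i/∂x_j) dx_i ∧ dx_j. Under the identification (dy ∧ dz, dz ∧ dx, dx ∧ dy) ↔ (e_x, e_y, e_z), the coefficients are exactly the components of curl F. Compute:
  ∂R/∂y - ∂Q/∂z = (z) - (-2*z) = 3*z
  ∂P/∂z - ∂R/∂x = (0) - (6*x) = -6*x
  ∂Q/∂x - ∂P/∂y = (-4*y) - (0) = -4*y.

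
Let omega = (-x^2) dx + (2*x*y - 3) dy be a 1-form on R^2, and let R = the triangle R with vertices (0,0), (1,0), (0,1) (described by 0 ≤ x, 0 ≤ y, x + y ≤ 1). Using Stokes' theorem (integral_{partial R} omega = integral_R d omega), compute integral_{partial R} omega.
integral_(partial R) omega = 1/3

Stokes: integral_partial_R omega = integral_R d omega with d omega = (∂Q/∂x - ∂P/∂y) dx ∧ dy.
  ∂Q/∂x = 2*y
  ∂P/∂y = 0
  integrand = ∂Q/∂x - ∂P/∂y = 2*y.
Integrating over R: integral_0^1 integral_0^{1-x} (2*y) dy dx = 1/3.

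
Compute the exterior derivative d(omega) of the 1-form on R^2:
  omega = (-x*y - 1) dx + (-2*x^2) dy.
d(omega) = (-3*x) dx ∧ dy

For a 1-form omega = sum_i f_i dx_i, the exterior derivative is
  d(omega) = sum_{i < j} (∂f_j/∂x_i - ∂f_i/∂x_j) dx_i ∧ dx_j.
  coefficient of dx ∧ dy: ∂f_2/∂x - ∂f_1/∂y = ∂(-2*x^2)/∂x - ∂(-x*y - 1)/∂y = -3*x
Assembling: d(omega) = (-3*x) dx ∧ dy.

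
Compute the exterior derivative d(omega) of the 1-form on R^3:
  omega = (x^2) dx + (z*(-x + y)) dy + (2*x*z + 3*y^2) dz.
d(omega) = (-z) dx ∧ dy + (2*z) dx ∧ dz + (x + 5*y) dy ∧ dz

For a 1-form omega = sum_i f_i dx_i, the exterior derivative is
  d(omega) = sum_{i < j} (∂f_j/∂x_i - ∂f_i/∂x_j) dx_i ∧ dx_j.
  coefficient of dx ∧ dy: ∂f_2/∂x - ∂f_1/∂y = ∂(z*(-x + y))/∂x - ∂(x^2)/∂y = -z
  coefficient of dx ∧ dz: ∂f_3/∂x - ∂f_1/∂z = ∂(2*x*z + 3*y^2)/∂x - ∂(x^2)/∂z = 2*z
  coefficient of dy ∧ dz: ∂f_3/∂y - ∂f_2/∂z = ∂(2*x*z + 3*y^2)/∂y - ∂(z*(-x + y))/∂z = x + 5*y
Assembling: d(omega) = (-z) dx ∧ dy + (2*z) dx ∧ dz + (x + 5*y) dy ∧ dz.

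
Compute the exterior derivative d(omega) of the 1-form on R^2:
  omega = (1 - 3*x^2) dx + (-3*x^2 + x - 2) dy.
d(omega) = (1 - 6*x) dx ∧ dy

For a 1-form omega = sum_i f_i dx_i, the exterior derivative is
  d(omega) = sum_{i < j} (∂f_j/∂x_i - ∂f_i/∂x_j) dx_i ∧ dx_j.
  coefficient of dx ∧ dy: ∂f_2/∂x - ∂f_1/∂y = ∂(-3*x^2 + x - 2)/∂x - ∂(1 - 3*x^2)/∂y = 1 - 6*x
Assembling: d(omega) = (1 - 6*x) dx ∧ dy.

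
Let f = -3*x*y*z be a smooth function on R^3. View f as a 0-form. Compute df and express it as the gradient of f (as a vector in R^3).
df = (-3*y*z) dx + (-3*x*z) dy + (-3*x*y) dz; grad f = (-3*y*z, -3*x*z, -3*x*y)

For a 0-form f, d f = (∂f/∂x) dx + (∂f/∂y) dy + (∂f/∂z) dz. The components of the vector representation are exactly the entries of grad f in Cartesian coordinates:
  ∂f/∂x = -3*y*z
  ∂f/∂y = -3*x*z
  ∂f/∂z = -3*x*y.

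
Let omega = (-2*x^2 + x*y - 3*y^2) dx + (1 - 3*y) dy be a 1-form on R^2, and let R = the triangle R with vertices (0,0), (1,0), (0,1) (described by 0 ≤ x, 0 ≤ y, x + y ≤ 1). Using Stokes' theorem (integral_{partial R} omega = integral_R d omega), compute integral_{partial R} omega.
integral_(partial R) omega = 5/6

Stokes: integral_partial_R omega = integral_R d omega with d omega = (∂Q/∂x - ∂P/∂y) dx ∧ dy.
  ∂Q/∂x = 0
  ∂P/∂y = x - 6*y
  integrand = ∂Q/∂x - ∂P/∂y = -x + 6*y.
Integrating over R: integral_0^1 integral_0^{1-x} (-x + 6*y) dy dx = 5/6.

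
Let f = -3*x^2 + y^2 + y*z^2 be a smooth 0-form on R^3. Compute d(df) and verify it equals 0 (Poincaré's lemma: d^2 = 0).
d(df) = 0

Step 1: df = sum_i (∂f/∂x_i) dx_i = (-6*x) dx + (2*y + z^2) dy + (2*y*z) dz.
Step 2: Apply d again. Using the 1-form formula, the coefficient of dx ∧ dy in d(df) is ∂^2 f/∂x ∂y - ∂^2 f/∂y ∂x = (0) - (0) = 0 (equality of mixed partials for smooth f).
Similarly for dx ∧ dz and dy ∧ dz — all coefficients vanish. So d(df) = 0.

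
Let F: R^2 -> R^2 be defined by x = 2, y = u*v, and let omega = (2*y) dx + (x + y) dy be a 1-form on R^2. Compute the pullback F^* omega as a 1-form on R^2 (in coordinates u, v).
F^* omega = (v*(u*v + 2)) du + (u*(u*v + 2)) dv

Using F^*(f dg) = (f ∘ F) d(g ∘ F), substitute each coordinate x_i by F_i(u, v) in f_i, and replace dx_i by d F_i = (∂F_i/∂u) du + (∂F_i/∂v) dv.
  For the x component: f_1(F) = 2*u*v; d F_1 = (0) du + (0) dv
  For the y component: f_2(F) = u*v + 2; d F_2 = (v) du + (u) dv
Combining and collecting du, dv coefficients:
  coeff of du: v*(u*v + 2)
  coeff of dv: u*(u*v + 2)
F^* omega = (v*(u*v + 2)) du + (u*(u*v + 2)) dv.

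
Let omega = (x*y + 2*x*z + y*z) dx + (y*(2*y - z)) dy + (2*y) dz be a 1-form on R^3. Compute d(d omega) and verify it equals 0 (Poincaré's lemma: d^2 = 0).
d(d omega) = 0

Step 1: d omega = sum_{i<j} (∂f_j/∂x_i - ∂f_i/∂x_j) dx_i ∧ dx_j:
  coeff of dx ∧ dy: -x - z
  coeff of dx ∧ dz: -2*x - y
  coeff of dy ∧ dz: y + 2
Step 2: Apply d again to each 2-form coefficient. The only possible 3-form in R^3 is dx ∧ dy ∧ dz, with coefficient
  ∂(coeff of dy∧dz)/∂x - ∂(coeff of dx∧dz)/∂y + ∂(coeff of dx∧dy)/∂z
  = ∂/∂x (y + 2) - ∂/∂y (-2*x - y) + ∂/∂z (-x - z).
Each of these terms simplifies to sums of mixed partials that cancel in pairs. The result is 0 (by equality of mixed partials for smooth functions — Schwarz / Clairaut).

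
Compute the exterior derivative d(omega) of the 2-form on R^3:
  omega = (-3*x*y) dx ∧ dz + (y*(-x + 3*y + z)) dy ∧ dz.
d(omega) = (3*x - y) dx ∧ dy ∧ dz

For a 2-form omega = sum_{i<j} g_{ij} dx_i ∧ dx_j, the exterior derivative is
  d(omega) = sum_{i<j} d(g_{ij}) ∧ dx_i ∧ dx_j = sum_{i<j, k} (∂g_{ij}/∂x_k) dx_k ∧ dx_i ∧ dx_j.
Expand each term, using dx_k ∧ dx_i ∧ dx_j = sgn(permutation) dx_{(a)} ∧ dx_{(b)} ∧ dx_{(c)} with (a < b < c) sorted:
  d(-3*x*y) includes (∂/∂y)(-3*x*y) dy = (-3*x) dy, which multiplied by dx ∧ dz gives (3*x) dx ∧ dy ∧ dz
  d(y*(-x + 3*y + z)) includes (∂/∂x)(y*(-x + 3*y + z)) dx = (-y) dx, which multiplied by dy ∧ dz gives (-y) dx ∧ dy ∧ dz
Collecting like 3-forms: d(omega) = (3*x - y) dx ∧ dy ∧ dz.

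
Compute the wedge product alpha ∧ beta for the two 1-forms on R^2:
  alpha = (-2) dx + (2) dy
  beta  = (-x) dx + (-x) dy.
alpha ∧ beta = (4*x) dx ∧ dy

Distribute the wedge, using dx_i ∧ dx_j = -dx_j ∧ dx_i and dx_i ∧ dx_i = 0. For each pair (i, j) with i < j, the coefficient of dx_i ∧ dx_j in alpha ∧ beta is (alpha_i * beta_j - alpha_j * beta_i). Collecting: alpha ∧ beta = (4*x) dx ∧ dy.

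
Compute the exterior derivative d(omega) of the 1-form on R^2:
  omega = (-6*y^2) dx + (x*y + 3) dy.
d(omega) = (13*y) dx ∧ dy

For a 1-form omega = sum_i f_i dx_i, the exterior derivative is
  d(omega) = sum_{i < j} (∂f_j/∂x_i - ∂f_i/∂x_j) dx_i ∧ dx_j.
  coefficient of dx ∧ dy: ∂f_2/∂x - ∂f_1/∂y = ∂(x*y + 3)/∂x - ∂(-6*y^2)/∂y = 13*y
Assembling: d(omega) = (13*y) dx ∧ dy.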